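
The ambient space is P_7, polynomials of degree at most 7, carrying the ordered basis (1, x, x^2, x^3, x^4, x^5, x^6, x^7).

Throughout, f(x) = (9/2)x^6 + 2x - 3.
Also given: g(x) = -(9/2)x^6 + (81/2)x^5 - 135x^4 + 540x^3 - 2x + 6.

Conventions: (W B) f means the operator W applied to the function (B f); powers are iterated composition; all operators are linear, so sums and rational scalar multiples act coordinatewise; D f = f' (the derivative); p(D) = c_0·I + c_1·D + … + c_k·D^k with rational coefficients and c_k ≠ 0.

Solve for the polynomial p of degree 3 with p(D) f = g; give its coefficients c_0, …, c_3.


p(D) = -I + (3/2)·D − D^2 + D^3, i.e. c_0 = -1, c_1 = 3/2, c_2 = -1, c_3 = 1

D^0 f = (9/2)x^6 + 2x - 3
D^1 f = 27x^5 + 2
D^2 f = 135x^4
D^3 f = 540x^3
matching coefficients of g against c_0 f + c_1 Df + … from the top degree down determines the c_i
solution: c_0 = -1, c_1 = 3/2, c_2 = -1, c_3 = 1


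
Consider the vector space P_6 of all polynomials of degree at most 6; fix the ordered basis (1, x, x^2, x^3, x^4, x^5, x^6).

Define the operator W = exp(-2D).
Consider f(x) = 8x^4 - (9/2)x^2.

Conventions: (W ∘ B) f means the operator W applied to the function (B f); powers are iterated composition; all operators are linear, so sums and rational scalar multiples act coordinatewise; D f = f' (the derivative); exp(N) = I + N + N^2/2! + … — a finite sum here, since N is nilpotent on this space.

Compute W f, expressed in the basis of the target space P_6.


the result is g(x) = 8x^4 - 64x^3 + (375/2)x^2 - 238x + 110

order-1 term: -64x^3 + 18x
order-2 term: 192x^2 - 18
order-3 term: -256x
order-4 term: 128
the series for exp(-2D) f terminates at order 4
exp(-2D) f = 8x^4 - 64x^3 + (375/2)x^2 - 238x + 110


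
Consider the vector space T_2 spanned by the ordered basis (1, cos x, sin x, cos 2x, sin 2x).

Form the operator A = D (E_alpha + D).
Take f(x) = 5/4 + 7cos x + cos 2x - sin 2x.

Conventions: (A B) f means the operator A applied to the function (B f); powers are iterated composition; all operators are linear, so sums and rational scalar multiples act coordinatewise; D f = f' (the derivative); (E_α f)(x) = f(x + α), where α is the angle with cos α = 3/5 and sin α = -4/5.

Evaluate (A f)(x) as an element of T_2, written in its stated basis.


the result is g(x) = -(7/5)cos x - (21/5)sin x - (38/25)cos 2x + (66/25)sin 2x

E_alpha f = 5/4 + (21/5)cos x + (28/5)sin x + (17/25)cos 2x + (31/25)sin 2x
D f = -7sin x - 2cos 2x - 2sin 2x
(E_alpha + D) f = 5/4 + (21/5)cos x - (7/5)sin x - (33/25)cos 2x - (19/25)sin 2x
D (E_alpha + D) f = -(7/5)cos x - (21/5)sin x - (38/25)cos 2x + (66/25)sin 2x


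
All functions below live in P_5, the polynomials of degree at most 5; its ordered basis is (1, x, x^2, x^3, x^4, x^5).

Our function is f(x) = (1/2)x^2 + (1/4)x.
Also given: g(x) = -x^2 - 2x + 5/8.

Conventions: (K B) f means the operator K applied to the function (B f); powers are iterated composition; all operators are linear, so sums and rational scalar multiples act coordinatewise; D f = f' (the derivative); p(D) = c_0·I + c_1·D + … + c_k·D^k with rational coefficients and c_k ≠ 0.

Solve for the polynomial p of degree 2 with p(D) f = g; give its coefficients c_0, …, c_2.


p(D) = -2·I − (3/2)·D + D^2, i.e. c_0 = -2, c_1 = -3/2, c_2 = 1

D^0 f = (1/2)x^2 + (1/4)x
D^1 f = x + 1/4
D^2 f = 1
matching coefficients of g against c_0 f + c_1 Df + … from the top degree down determines the c_i
solution: c_0 = -2, c_1 = -3/2, c_2 = 1


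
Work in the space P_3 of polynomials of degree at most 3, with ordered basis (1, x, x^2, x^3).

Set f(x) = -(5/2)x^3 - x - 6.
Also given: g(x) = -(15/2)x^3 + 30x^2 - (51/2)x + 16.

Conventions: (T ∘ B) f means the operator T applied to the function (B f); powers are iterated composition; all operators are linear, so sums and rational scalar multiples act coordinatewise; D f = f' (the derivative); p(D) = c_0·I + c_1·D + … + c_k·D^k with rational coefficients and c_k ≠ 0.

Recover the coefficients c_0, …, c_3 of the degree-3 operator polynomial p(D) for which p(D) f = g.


D^0 f = -(5/2)x^3 - x - 6
D^1 f = -(15/2)x^2 - 1
D^2 f = -15x
D^3 f = -15
matching coefficients of g against c_0 f + c_1 Df + … from the top degree down determines the c_i
solution: c_0 = 3, c_1 = -4, c_2 = 3/2, c_3 = -2

p(D) = 3·I − 4·D + (3/2)·D^2 − 2·D^3, i.e. c_0 = 3, c_1 = -4, c_2 = 3/2, c_3 = -2


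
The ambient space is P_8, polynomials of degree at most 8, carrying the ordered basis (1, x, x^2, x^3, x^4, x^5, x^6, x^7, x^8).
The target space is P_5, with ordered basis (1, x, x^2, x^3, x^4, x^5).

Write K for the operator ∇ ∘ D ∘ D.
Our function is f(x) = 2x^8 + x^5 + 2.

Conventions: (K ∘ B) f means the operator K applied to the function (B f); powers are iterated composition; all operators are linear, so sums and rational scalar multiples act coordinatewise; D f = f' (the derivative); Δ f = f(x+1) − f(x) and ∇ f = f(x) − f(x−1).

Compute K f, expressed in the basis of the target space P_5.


the result is g(x) = 672x^5 - 1680x^4 + 2240x^3 - 1620x^2 + 612x - 92

D f = 16x^7 + 5x^4
D D f = 112x^6 + 20x^3
∇ D D f = 672x^5 - 1680x^4 + 2240x^3 - 1620x^2 + 612x - 92


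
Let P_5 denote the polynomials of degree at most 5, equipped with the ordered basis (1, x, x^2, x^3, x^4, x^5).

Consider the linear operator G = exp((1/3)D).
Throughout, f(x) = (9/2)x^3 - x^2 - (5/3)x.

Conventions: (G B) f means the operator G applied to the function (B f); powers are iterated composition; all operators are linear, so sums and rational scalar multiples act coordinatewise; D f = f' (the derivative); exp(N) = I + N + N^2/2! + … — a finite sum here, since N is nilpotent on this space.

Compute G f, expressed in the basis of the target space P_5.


order-1 term: (9/2)x^2 - (2/3)x - 5/9
order-2 term: (3/2)x - 1/9
order-3 term: 1/6
the series for exp((1/3)D) f terminates at order 3
exp((1/3)D) f = (9/2)x^3 + (7/2)x^2 - (5/6)x - 1/2

the result is g(x) = (9/2)x^3 + (7/2)x^2 - (5/6)x - 1/2


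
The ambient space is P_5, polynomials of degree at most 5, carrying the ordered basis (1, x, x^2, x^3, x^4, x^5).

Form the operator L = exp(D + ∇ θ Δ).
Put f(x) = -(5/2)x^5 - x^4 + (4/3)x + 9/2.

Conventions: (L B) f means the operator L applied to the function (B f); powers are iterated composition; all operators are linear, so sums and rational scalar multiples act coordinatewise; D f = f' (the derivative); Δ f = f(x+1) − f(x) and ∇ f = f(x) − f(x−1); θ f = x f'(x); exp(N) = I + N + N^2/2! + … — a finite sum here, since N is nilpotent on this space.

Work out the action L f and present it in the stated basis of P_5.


order-1 term: -(25/2)x^4 - 204x^3 + 39x^2 - 63x + 59/6
order-2 term: -25x^3 - 531x^2 - 1110x + 577/2
order-3 term: -25x^2 - 454x - 699
order-4 term: -(25/2)x - 126
order-5 term: -5/2
the series for exp(D + ∇ θ Δ) f terminates at order 5
exp(D + ∇ θ Δ) f = -(5/2)x^5 - (27/2)x^4 - 229x^3 - 517x^2 - (9829/6)x - 1574/3

the result is g(x) = -(5/2)x^5 - (27/2)x^4 - 229x^3 - 517x^2 - (9829/6)x - 1574/3


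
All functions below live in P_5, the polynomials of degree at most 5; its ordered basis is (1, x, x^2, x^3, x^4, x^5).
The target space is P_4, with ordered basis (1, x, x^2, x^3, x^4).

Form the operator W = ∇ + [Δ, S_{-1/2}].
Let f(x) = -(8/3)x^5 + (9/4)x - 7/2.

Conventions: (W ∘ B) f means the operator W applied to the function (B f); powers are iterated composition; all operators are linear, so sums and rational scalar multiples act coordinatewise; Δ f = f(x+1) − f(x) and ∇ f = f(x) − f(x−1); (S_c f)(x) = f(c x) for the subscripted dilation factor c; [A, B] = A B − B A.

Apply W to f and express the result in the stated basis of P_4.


the image equals g(x) = -(145/12)x^4 + (145/6)x^3 - (115/6)x^2 + (85/12)x - 25/24

∇ f = -(40/3)x^4 + (80/3)x^3 - (80/3)x^2 + (40/3)x - 5/12
S_{-1/2} f = (1/12)x^5 - (9/8)x - 7/2
Δ S_{-1/2} f = (5/12)x^4 + (5/6)x^3 + (5/6)x^2 + (5/12)x - 25/24
Δ f = -(40/3)x^4 - (80/3)x^3 - (80/3)x^2 - (40/3)x - 5/12
S_{-1/2} Δ f = -(5/6)x^4 + (10/3)x^3 - (20/3)x^2 + (20/3)x - 5/12
[Δ, S_{-1/2}] f = (5/4)x^4 - (5/2)x^3 + (15/2)x^2 - (25/4)x - 5/8
(∇ + [Δ, S_{-1/2}]) f = -(145/12)x^4 + (145/6)x^3 - (115/6)x^2 + (85/12)x - 25/24


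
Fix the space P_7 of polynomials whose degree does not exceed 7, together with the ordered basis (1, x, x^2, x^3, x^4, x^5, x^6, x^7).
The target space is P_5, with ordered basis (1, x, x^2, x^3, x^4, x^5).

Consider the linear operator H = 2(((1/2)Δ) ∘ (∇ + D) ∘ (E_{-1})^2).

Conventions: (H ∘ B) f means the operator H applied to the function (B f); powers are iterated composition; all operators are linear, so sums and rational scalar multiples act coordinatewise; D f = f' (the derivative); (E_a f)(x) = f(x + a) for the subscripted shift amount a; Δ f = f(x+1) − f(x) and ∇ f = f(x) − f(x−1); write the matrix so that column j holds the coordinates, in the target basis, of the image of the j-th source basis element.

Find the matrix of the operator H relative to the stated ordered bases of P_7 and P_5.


image of 1: 0
image of x: 0
image of x^2: 4
image of x^3: 12x - 21
image of x^4: 24x^2 - 84x + 78
image of x^5: 40x^3 - 210x^2 + 390x - 255
image of x^6: 60x^4 - 420x^3 + 1170x^2 - 1530x + 788
image of x^7: 84x^5 - 735x^4 + 2730x^3 - 5355x^2 + 5516x - 2373
each image's coordinates form column j of the matrix

the matrix is [[0, 0, 4, -21, 78, -255, 788, -2373]; [0, 0, 0, 12, -84, 390, -1530, 5516]; [0, 0, 0, 0, 24, -210, 1170, -5355]; [0, 0, 0, 0, 0, 40, -420, 2730]; [0, 0, 0, 0, 0, 0, 60, -735]; [0, 0, 0, 0, 0, 0, 0, 84]] (rows listed top to bottom)


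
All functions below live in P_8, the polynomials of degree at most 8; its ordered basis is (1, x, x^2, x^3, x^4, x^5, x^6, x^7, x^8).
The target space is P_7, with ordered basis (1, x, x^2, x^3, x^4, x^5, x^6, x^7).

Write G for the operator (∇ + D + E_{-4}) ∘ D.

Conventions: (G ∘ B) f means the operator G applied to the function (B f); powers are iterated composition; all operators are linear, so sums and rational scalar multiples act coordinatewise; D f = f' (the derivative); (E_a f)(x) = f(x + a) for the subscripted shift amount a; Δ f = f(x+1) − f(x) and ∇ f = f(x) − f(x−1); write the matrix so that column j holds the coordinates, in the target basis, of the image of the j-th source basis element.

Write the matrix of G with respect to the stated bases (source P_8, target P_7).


the matrix is [[0, 1, -4, 45, -252, 1275, -6138, 28665, -131064]; [0, 0, 2, -12, 180, -1260, 7650, -42966, 229320]; [0, 0, 0, 3, -24, 450, -3780, 26775, -171864]; [0, 0, 0, 0, 4, -40, 900, -8820, 71400]; [0, 0, 0, 0, 0, 5, -60, 1575, -17640]; [0, 0, 0, 0, 0, 0, 6, -84, 2520]; [0, 0, 0, 0, 0, 0, 0, 7, -112]; [0, 0, 0, 0, 0, 0, 0, 0, 8]] (rows listed top to bottom)

image of 1: 0
image of x: 1
image of x^2: 2x - 4
image of x^3: 3x^2 - 12x + 45
image of x^4: 4x^3 - 24x^2 + 180x - 252
image of x^5: 5x^4 - 40x^3 + 450x^2 - 1260x + 1275
image of x^6: 6x^5 - 60x^4 + 900x^3 - 3780x^2 + 7650x - 6138
image of x^7: 7x^6 - 84x^5 + 1575x^4 - 8820x^3 + 26775x^2 - 42966x + 28665
image of x^8: 8x^7 - 112x^6 + 2520x^5 - 17640x^4 + 71400x^3 - 171864x^2 + 229320x - 131064
each image's coordinates form column j of the matrix


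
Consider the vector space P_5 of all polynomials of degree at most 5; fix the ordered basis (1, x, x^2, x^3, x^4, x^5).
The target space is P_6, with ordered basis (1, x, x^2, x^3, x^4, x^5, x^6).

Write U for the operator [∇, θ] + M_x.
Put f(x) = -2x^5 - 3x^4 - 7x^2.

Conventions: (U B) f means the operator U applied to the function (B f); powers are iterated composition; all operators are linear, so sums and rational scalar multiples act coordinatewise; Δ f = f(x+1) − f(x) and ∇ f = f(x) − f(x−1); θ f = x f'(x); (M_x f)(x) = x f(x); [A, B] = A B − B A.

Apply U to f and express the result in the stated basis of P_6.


θ f = -10x^5 - 12x^4 - 14x^2
∇ θ f = -50x^4 + 52x^3 - 28x^2 - 26x + 16
∇ f = -10x^4 + 8x^3 - 2x^2 - 16x + 8
θ ∇ f = -40x^4 + 24x^3 - 4x^2 - 16x
[∇, θ] f = -10x^4 + 28x^3 - 24x^2 - 10x + 16
M_x f = -2x^6 - 3x^5 - 7x^3
([∇, θ] + M_x) f = -2x^6 - 3x^5 - 10x^4 + 21x^3 - 24x^2 - 10x + 16

g(x) = -2x^6 - 3x^5 - 10x^4 + 21x^3 - 24x^2 - 10x + 16


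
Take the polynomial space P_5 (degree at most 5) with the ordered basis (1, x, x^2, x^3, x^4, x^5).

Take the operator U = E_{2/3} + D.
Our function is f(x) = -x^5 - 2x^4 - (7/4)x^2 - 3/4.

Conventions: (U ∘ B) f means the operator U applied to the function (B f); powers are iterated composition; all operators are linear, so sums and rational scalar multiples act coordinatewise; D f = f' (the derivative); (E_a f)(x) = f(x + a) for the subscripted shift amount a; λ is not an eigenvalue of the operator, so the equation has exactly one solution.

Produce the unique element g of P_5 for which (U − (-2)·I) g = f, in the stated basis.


write g with unknown coordinates in the stated basis and equate coefficients in (U − (-2)·I) g = f
solving from the highest basis element down gives g = -(1/3)x^5 + (7/27)x^4 - (20/243)x^3 - (1013/2916)x^2 + (5641/13122)x - 101959/236196
check: U g = -(1/3)x^5 - (68/27)x^4 + (40/243)x^3 - (3077/2916)x^2 - (5641/6561)x + 26771/236196
so U g − (-2)·g = -x^5 - 2x^4 - (7/4)x^2 - 3/4 = f ✓

g(x) = -(1/3)x^5 + (7/27)x^4 - (20/243)x^3 - (1013/2916)x^2 + (5641/13122)x - 101959/236196


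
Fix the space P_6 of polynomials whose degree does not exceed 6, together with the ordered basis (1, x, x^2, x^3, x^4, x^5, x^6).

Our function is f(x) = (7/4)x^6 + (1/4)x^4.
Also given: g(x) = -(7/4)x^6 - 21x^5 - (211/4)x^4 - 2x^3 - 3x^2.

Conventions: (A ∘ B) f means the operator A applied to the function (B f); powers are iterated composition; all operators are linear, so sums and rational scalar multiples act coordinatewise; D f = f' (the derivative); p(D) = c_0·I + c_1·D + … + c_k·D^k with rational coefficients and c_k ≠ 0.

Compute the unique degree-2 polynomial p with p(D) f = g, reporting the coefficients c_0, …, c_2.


p(D) = -I − 2·D − D^2, i.e. c_0 = -1, c_1 = -2, c_2 = -1

D^0 f = (7/4)x^6 + (1/4)x^4
D^1 f = (21/2)x^5 + x^3
D^2 f = (105/2)x^4 + 3x^2
matching coefficients of g against c_0 f + c_1 Df + … from the top degree down determines the c_i
solution: c_0 = -1, c_1 = -2, c_2 = -1


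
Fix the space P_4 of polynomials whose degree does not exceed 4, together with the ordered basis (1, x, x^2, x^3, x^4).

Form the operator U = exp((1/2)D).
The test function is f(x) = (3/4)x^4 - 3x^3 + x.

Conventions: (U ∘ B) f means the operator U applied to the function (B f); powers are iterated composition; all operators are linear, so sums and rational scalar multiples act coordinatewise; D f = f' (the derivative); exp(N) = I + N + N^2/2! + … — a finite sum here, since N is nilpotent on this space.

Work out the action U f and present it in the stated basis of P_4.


the image equals g(x) = (3/4)x^4 - (3/2)x^3 - (27/8)x^2 - (7/8)x + 11/64

order-1 term: (3/2)x^3 - (9/2)x^2 + 1/2
order-2 term: (9/8)x^2 - (9/4)x
order-3 term: (3/8)x - 3/8
order-4 term: 3/64
the series for exp((1/2)D) f terminates at order 4
exp((1/2)D) f = (3/4)x^4 - (3/2)x^3 - (27/8)x^2 - (7/8)x + 11/64


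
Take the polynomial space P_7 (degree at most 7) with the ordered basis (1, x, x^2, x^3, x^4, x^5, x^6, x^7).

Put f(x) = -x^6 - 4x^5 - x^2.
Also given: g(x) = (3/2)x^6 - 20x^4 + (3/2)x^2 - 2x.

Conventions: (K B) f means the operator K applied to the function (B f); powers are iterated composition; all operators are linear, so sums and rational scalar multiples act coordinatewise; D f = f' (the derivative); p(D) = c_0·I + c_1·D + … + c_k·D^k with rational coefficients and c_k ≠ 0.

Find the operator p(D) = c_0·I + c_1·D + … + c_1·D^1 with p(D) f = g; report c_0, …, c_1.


p(D) = -(3/2)·I + D, i.e. c_0 = -3/2, c_1 = 1

D^0 f = -x^6 - 4x^5 - x^2
D^1 f = -6x^5 - 20x^4 - 2x
matching coefficients of g against c_0 f + c_1 Df + … from the top degree down determines the c_i
solution: c_0 = -3/2, c_1 = 1


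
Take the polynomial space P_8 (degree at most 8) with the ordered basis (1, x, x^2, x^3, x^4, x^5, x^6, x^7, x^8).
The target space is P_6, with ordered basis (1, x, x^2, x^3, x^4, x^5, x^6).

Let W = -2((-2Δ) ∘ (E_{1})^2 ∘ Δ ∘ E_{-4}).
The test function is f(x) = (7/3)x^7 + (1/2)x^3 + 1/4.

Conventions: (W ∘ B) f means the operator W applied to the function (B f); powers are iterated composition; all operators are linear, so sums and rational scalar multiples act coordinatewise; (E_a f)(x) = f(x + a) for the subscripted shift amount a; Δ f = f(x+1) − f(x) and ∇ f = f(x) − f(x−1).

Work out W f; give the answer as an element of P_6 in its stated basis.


E_{-4} f = (7/3)x^7 - (196/3)x^6 + 784x^5 - (15680/3)x^4 + (125443/6)x^3 - 50182x^2 + (200776/3)x - 459133/12
Δ E_{-4} f = (49/3)x^6 - 343x^5 + (9065/3)x^4 - (42875/3)x^3 + (76541/2)x^2 - (330029/6)x + 198869/6
E_{1} (Δ ∘ E_{-4}) f = (49/3)x^6 - 245x^5 + (4655/3)x^4 - (15925/3)x^3 + (20681/2)x^2 - (65215/6)x + 28883/6
E_{1} E_{1} (Δ ∘ E_{-4}) f = (49/3)x^6 - 147x^5 + (1715/3)x^4 - 1225x^3 + (3041/2)x^2 - (2067/2)x + 1799/6
Δ (E_{1})^2 (Δ ∘ E_{-4}) f = 98x^5 - 490x^4 + (3430/3)x^3 - 1470x^2 + (3047/3)x - 297
(-2Δ) (E_{1})^2 (Δ ∘ E_{-4}) f = -196x^5 + 980x^4 - (6860/3)x^3 + 2940x^2 - (6094/3)x + 594
(-2((-2Δ) ∘ (E_{1})^2 ∘ Δ ∘ E_{-4})) f = 392x^5 - 1960x^4 + (13720/3)x^3 - 5880x^2 + (12188/3)x - 1188

g(x) = 392x^5 - 1960x^4 + (13720/3)x^3 - 5880x^2 + (12188/3)x - 1188


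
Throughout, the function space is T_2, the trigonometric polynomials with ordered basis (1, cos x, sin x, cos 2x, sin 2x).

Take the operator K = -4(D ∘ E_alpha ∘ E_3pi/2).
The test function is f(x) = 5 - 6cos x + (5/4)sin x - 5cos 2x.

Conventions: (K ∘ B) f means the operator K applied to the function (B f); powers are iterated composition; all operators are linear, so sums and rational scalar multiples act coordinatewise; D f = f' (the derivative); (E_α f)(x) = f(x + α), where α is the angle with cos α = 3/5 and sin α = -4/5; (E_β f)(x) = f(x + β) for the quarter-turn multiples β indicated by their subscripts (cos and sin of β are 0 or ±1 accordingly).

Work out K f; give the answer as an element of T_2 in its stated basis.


g(x) = (92/5)cos x + (81/5)sin x - (192/5)cos 2x - (56/5)sin 2x

E_3pi/2 f = 5 - (5/4)cos x - 6sin x + 5cos 2x
E_alpha E_3pi/2 f = 5 + (81/20)cos x - (23/5)sin x - (7/5)cos 2x + (24/5)sin 2x
D E_alpha E_3pi/2 f = -(23/5)cos x - (81/20)sin x + (48/5)cos 2x + (14/5)sin 2x
(-4(D ∘ E_alpha ∘ E_3pi/2)) f = (92/5)cos x + (81/5)sin x - (192/5)cos 2x - (56/5)sin 2x


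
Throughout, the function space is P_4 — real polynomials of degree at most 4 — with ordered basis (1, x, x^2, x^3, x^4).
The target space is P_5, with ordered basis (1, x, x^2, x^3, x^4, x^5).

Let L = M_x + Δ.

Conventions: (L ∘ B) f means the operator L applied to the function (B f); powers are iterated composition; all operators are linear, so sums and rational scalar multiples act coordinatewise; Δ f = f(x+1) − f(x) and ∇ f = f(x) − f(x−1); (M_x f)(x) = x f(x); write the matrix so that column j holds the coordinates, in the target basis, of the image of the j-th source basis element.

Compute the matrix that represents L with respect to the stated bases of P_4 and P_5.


the matrix is [[0, 1, 1, 1, 1]; [1, 0, 2, 3, 4]; [0, 1, 0, 3, 6]; [0, 0, 1, 0, 4]; [0, 0, 0, 1, 0]; [0, 0, 0, 0, 1]] (rows listed top to bottom)

image of 1: x
image of x: x^2 + 1
image of x^2: x^3 + 2x + 1
image of x^3: x^4 + 3x^2 + 3x + 1
image of x^4: x^5 + 4x^3 + 6x^2 + 4x + 1
each image's coordinates form column j of the matrix


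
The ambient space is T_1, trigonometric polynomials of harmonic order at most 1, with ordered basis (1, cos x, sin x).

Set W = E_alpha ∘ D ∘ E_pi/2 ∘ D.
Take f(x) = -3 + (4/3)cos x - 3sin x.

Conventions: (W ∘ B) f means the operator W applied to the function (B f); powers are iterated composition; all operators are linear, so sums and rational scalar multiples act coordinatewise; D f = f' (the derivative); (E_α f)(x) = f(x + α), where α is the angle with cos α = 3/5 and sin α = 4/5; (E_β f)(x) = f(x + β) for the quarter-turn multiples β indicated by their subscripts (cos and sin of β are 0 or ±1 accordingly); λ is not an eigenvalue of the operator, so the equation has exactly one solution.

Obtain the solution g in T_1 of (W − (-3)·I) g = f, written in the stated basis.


g(x) = -1 + (49/222)cos x - (61/74)sin x

write g with unknown coordinates in the stated basis and equate coefficients in (W − (-3)·I) g = f
solving from the highest basis element down gives g = -1 + (49/222)cos x - (61/74)sin x
check: W g = (149/222)cos x - (39/74)sin x
so W g − (-3)·g = -3 + (4/3)cos x - 3sin x = f ✓


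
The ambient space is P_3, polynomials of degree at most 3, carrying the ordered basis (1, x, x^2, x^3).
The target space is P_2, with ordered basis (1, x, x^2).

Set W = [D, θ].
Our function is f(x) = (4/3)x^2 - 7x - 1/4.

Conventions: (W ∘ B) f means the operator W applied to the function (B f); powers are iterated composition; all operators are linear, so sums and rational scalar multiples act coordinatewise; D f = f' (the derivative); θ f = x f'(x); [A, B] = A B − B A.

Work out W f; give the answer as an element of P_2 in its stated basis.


the result is g(x) = (8/3)x - 7

θ f = (8/3)x^2 - 7x
D θ f = (16/3)x - 7
D f = (8/3)x - 7
θ D f = (8/3)x
[D, θ] f = (8/3)x - 7


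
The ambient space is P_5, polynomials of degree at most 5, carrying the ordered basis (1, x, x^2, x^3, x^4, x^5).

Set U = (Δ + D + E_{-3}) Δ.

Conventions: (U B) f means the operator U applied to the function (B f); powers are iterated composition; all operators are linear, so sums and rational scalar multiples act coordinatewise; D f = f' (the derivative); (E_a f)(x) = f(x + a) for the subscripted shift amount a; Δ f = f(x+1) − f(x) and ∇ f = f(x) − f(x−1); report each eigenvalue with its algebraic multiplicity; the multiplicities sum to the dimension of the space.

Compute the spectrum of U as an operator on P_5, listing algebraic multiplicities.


image of 1: 0
image of x: 1
image of x^2: 2x - 1
image of x^3: 3x^2 - 3x + 28
image of x^4: 4x^3 - 6x^2 + 112x - 47
image of x^5: 5x^4 - 10x^3 + 280x^2 - 235x + 246
the matrix is upper triangular; its diagonal is (0, 0, 0, 0, 0, 0)
for a triangular matrix the eigenvalues are the diagonal entries, with algebraic multiplicity their repetition count

λ = 0 (multiplicity 6)


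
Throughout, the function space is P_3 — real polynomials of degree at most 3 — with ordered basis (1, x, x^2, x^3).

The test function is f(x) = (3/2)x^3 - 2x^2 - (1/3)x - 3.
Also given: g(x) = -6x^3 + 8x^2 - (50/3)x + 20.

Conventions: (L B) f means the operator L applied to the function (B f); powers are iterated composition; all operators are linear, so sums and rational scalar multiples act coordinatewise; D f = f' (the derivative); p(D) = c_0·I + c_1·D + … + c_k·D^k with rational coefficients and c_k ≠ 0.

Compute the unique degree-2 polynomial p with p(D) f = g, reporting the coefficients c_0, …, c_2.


p(D) = -4·I − 2·D^2, i.e. c_0 = -4, c_1 = 0, c_2 = -2

D^0 f = (3/2)x^3 - 2x^2 - (1/3)x - 3
D^1 f = (9/2)x^2 - 4x - 1/3
D^2 f = 9x - 4
matching coefficients of g against c_0 f + c_1 Df + … from the top degree down determines the c_i
solution: c_0 = -4, c_1 = 0, c_2 = -2


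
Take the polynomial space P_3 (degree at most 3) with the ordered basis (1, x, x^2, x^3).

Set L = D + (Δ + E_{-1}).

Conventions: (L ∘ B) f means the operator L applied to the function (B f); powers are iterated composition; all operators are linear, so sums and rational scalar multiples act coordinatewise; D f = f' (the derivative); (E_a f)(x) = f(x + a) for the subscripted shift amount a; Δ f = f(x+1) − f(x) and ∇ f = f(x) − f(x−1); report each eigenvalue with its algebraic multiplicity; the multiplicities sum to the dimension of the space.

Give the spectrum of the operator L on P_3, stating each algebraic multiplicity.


image of 1: 1
image of x: x + 1
image of x^2: x^2 + 2x + 2
image of x^3: x^3 + 3x^2 + 6x
the matrix is upper triangular; its diagonal is (1, 1, 1, 1)
for a triangular matrix the eigenvalues are the diagonal entries, with algebraic multiplicity their repetition count

λ = 1 (multiplicity 4)


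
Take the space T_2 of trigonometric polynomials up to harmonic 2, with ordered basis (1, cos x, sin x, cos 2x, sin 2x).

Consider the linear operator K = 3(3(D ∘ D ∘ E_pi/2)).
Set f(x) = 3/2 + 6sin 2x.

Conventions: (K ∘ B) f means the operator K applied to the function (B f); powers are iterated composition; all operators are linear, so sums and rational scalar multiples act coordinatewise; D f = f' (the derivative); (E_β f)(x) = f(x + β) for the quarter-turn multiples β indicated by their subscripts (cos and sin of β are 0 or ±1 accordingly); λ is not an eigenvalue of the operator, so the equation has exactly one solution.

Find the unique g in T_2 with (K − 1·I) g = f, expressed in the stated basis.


g(x) = -3/2 + (6/35)sin 2x

write g with unknown coordinates in the stated basis and equate coefficients in (K − 1·I) g = f
solving from the highest basis element down gives g = -3/2 + (6/35)sin 2x
check: K g = (216/35)sin 2x
so K g − 1·g = 3/2 + 6sin 2x = f ✓


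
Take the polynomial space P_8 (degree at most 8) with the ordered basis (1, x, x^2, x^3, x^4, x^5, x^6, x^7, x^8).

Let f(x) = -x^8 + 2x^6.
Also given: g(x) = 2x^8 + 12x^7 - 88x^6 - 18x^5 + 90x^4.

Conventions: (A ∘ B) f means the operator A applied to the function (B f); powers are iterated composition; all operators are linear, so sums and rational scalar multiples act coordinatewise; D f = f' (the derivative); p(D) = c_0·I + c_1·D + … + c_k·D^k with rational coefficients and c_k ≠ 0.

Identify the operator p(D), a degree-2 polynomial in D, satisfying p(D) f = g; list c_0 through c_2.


c_0 = -2, c_1 = -3/2, c_2 = 3/2

D^0 f = -x^8 + 2x^6
D^1 f = -8x^7 + 12x^5
D^2 f = -56x^6 + 60x^4
matching coefficients of g against c_0 f + c_1 Df + … from the top degree down determines the c_i
solution: c_0 = -2, c_1 = -3/2, c_2 = 3/2


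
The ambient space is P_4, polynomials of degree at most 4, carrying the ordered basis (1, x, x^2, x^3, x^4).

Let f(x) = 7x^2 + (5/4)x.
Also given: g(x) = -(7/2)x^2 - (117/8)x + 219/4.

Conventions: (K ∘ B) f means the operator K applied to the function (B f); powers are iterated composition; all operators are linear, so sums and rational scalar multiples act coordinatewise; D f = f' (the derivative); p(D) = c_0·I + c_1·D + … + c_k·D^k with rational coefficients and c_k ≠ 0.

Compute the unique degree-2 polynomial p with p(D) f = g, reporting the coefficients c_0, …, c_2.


D^0 f = 7x^2 + (5/4)x
D^1 f = 14x + 5/4
D^2 f = 14
matching coefficients of g against c_0 f + c_1 Df + … from the top degree down determines the c_i
solution: c_0 = -1/2, c_1 = -1, c_2 = 4

p(D) = -(1/2)·I − D + 4·D^2, i.e. c_0 = -1/2, c_1 = -1, c_2 = 4


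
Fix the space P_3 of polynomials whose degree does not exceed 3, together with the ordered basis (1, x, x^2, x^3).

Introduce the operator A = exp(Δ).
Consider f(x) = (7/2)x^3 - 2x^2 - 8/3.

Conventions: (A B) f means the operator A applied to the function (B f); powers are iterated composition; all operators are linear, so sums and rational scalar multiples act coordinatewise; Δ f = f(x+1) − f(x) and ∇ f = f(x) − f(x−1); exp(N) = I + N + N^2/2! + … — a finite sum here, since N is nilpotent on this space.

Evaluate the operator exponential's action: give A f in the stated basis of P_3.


the image equals g(x) = (7/2)x^3 + (17/2)x^2 + 17x + 65/6

order-1 term: (21/2)x^2 + (13/2)x + 3/2
order-2 term: (21/2)x + 17/2
order-3 term: 7/2
the series for exp(Δ) f terminates at order 3
exp(Δ) f = (7/2)x^3 + (17/2)x^2 + 17x + 65/6


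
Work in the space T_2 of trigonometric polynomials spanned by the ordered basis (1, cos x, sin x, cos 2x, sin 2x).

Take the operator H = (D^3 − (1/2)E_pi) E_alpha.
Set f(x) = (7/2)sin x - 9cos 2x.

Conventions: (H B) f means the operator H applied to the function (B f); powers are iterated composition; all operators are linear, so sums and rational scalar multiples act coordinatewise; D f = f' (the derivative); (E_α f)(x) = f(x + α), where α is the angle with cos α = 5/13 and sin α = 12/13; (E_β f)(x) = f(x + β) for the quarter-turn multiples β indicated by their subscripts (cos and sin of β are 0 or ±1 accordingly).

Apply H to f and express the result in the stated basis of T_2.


the result is g(x) = (7/26)cos x + (203/52)sin x - (18351/338)cos 2x + (8028/169)sin 2x

E_alpha f = (42/13)cos x + (35/26)sin x + (1071/169)cos 2x + (1080/169)sin 2x
D E_alpha f = (35/26)cos x - (42/13)sin x + (2160/169)cos 2x - (2142/169)sin 2x
D D E_alpha f = -(42/13)cos x - (35/26)sin x - (4284/169)cos 2x - (4320/169)sin 2x
D D D E_alpha f = -(35/26)cos x + (42/13)sin x - (8640/169)cos 2x + (8568/169)sin 2x
E_pi E_alpha f = -(42/13)cos x - (35/26)sin x + (1071/169)cos 2x + (1080/169)sin 2x
(-(1/2)E_pi) E_alpha f = (21/13)cos x + (35/52)sin x - (1071/338)cos 2x - (540/169)sin 2x
(D^3 − (1/2)E_pi) E_alpha f = (7/26)cos x + (203/52)sin x - (18351/338)cos 2x + (8028/169)sin 2x


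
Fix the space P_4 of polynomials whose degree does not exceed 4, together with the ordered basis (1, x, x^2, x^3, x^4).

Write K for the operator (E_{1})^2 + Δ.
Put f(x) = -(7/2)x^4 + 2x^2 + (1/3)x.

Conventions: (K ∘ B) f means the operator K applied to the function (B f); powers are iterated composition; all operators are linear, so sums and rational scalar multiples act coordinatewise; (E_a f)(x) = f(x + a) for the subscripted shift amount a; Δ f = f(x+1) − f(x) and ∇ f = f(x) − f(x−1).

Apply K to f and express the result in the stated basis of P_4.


E_{1} f = -(7/2)x^4 - 14x^3 - 19x^2 - (29/3)x - 7/6
E_{1} E_{1} f = -(7/2)x^4 - 28x^3 - 82x^2 - (311/3)x - 142/3
Δ f = -14x^3 - 21x^2 - 10x - 7/6
((E_{1})^2 + Δ) f = -(7/2)x^4 - 42x^3 - 103x^2 - (341/3)x - 97/2

the image equals g(x) = -(7/2)x^4 - 42x^3 - 103x^2 - (341/3)x - 97/2


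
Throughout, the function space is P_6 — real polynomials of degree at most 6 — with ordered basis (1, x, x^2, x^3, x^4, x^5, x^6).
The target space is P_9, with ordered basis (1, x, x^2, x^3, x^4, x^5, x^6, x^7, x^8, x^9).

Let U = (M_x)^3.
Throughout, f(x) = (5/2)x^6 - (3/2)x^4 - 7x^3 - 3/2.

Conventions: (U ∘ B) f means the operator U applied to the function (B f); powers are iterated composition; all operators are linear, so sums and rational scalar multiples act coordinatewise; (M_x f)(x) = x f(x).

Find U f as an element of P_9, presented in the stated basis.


the image equals g(x) = (5/2)x^9 - (3/2)x^7 - 7x^6 - (3/2)x^3

M_x f = (5/2)x^7 - (3/2)x^5 - 7x^4 - (3/2)x
M_x M_x f = (5/2)x^8 - (3/2)x^6 - 7x^5 - (3/2)x^2
M_x M_x M_x f = (5/2)x^9 - (3/2)x^7 - 7x^6 - (3/2)x^3


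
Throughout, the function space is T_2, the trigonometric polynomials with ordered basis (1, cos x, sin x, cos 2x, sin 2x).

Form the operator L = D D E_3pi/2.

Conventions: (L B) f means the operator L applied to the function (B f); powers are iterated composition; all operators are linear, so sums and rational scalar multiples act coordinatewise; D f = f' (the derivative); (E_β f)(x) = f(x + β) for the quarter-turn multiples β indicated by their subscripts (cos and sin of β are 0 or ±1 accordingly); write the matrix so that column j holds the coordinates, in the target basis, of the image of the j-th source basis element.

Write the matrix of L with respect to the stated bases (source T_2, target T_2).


the matrix is [[0, 0, 0, 0, 0]; [0, 0, 1, 0, 0]; [0, -1, 0, 0, 0]; [0, 0, 0, 4, 0]; [0, 0, 0, 0, 4]] (rows listed top to bottom)

image of 1: 0
image of cos x: -sin x
image of sin x: cos x
image of cos 2x: 4cos 2x
image of sin 2x: 4sin 2x
each image's coordinates form column j of the matrix


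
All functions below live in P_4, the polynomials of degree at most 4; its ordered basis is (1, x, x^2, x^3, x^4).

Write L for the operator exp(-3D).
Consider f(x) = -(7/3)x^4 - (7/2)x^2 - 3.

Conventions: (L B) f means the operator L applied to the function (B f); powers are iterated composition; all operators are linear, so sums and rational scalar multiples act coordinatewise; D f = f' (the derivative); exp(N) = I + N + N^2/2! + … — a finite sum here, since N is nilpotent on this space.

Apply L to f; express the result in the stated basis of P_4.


the result is g(x) = -(7/3)x^4 + 28x^3 - (259/2)x^2 + 273x - 447/2

order-1 term: 28x^3 + 21x
order-2 term: -126x^2 - 63/2
order-3 term: 252x
order-4 term: -189
the series for exp(-3D) f terminates at order 4
exp(-3D) f = -(7/3)x^4 + 28x^3 - (259/2)x^2 + 273x - 447/2


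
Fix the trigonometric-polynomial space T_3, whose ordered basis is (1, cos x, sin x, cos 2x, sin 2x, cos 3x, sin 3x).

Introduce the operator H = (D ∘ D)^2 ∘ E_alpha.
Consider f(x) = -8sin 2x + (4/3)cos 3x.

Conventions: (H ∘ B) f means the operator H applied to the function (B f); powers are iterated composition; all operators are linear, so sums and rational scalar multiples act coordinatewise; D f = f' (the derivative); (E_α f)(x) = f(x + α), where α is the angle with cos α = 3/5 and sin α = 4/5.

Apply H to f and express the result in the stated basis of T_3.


E_alpha f = -(192/25)cos 2x + (56/25)sin 2x - (156/125)cos 3x - (176/375)sin 3x
D E_alpha f = (112/25)cos 2x + (384/25)sin 2x - (176/125)cos 3x + (468/125)sin 3x
D D E_alpha f = (768/25)cos 2x - (224/25)sin 2x + (1404/125)cos 3x + (528/125)sin 3x
D (D ∘ D) E_alpha f = -(448/25)cos 2x - (1536/25)sin 2x + (1584/125)cos 3x - (4212/125)sin 3x
D D (D ∘ D) E_alpha f = -(3072/25)cos 2x + (896/25)sin 2x - (12636/125)cos 3x - (4752/125)sin 3x

g(x) = -(3072/25)cos 2x + (896/25)sin 2x - (12636/125)cos 3x - (4752/125)sin 3x


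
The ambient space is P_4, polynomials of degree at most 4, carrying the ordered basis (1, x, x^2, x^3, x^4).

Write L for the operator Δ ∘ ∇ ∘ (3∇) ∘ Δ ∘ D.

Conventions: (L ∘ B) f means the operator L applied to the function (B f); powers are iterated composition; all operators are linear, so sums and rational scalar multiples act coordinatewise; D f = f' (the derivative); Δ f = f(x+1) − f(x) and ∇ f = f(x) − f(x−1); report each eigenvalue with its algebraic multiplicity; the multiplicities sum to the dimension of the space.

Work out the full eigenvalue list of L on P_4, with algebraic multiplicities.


image of 1: 0
image of x: 0
image of x^2: 0
image of x^3: 0
image of x^4: 0
the matrix is upper triangular; its diagonal is (0, 0, 0, 0, 0)
for a triangular matrix the eigenvalues are the diagonal entries, with algebraic multiplicity their repetition count

λ = 0 (multiplicity 5)


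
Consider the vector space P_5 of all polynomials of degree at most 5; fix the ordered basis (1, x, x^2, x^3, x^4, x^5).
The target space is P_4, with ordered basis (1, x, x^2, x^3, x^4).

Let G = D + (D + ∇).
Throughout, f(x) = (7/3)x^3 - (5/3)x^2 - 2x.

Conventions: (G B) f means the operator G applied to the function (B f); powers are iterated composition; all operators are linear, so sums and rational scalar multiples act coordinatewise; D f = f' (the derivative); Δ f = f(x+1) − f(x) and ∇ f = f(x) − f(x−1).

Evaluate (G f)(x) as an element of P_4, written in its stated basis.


the image equals g(x) = 21x^2 - 17x - 2

D f = 7x^2 - (10/3)x - 2
D f = 7x^2 - (10/3)x - 2
∇ f = 7x^2 - (31/3)x + 2
(D + ∇) f = 14x^2 - (41/3)x
(D + (D + ∇)) f = 21x^2 - 17x - 2


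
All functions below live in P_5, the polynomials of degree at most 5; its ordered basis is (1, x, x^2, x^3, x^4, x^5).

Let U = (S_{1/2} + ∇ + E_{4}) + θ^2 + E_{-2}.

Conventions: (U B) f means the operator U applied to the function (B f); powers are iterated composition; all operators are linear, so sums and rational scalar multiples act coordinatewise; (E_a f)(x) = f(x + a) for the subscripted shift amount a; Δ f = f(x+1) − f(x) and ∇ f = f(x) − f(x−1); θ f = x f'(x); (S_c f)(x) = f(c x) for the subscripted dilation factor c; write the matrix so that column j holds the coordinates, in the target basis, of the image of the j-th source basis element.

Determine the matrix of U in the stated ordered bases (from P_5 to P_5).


image of 1: 3
image of x: (7/2)x + 3
image of x^2: (25/4)x^2 + 6x + 19
image of x^3: (89/8)x^3 + 9x^2 + 57x + 57
image of x^4: (289/16)x^4 + 12x^3 + 114x^2 + 228x + 271
image of x^5: (865/32)x^5 + 15x^4 + 190x^3 + 570x^2 + 1355x + 993
each image's coordinates form column j of the matrix

the matrix is [[3, 3, 19, 57, 271, 993]; [0, 7/2, 6, 57, 228, 1355]; [0, 0, 25/4, 9, 114, 570]; [0, 0, 0, 89/8, 12, 190]; [0, 0, 0, 0, 289/16, 15]; [0, 0, 0, 0, 0, 865/32]] (rows listed top to bottom)


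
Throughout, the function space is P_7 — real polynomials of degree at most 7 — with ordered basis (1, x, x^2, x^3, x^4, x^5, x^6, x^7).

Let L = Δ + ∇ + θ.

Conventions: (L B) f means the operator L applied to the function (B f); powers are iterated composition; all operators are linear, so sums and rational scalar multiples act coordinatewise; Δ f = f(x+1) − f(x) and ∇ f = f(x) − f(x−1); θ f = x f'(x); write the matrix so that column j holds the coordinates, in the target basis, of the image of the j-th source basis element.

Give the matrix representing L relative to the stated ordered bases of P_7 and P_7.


the matrix is [[0, 2, 0, 2, 0, 2, 0, 2]; [0, 1, 4, 0, 8, 0, 12, 0]; [0, 0, 2, 6, 0, 20, 0, 42]; [0, 0, 0, 3, 8, 0, 40, 0]; [0, 0, 0, 0, 4, 10, 0, 70]; [0, 0, 0, 0, 0, 5, 12, 0]; [0, 0, 0, 0, 0, 0, 6, 14]; [0, 0, 0, 0, 0, 0, 0, 7]] (rows listed top to bottom)

image of 1: 0
image of x: x + 2
image of x^2: 2x^2 + 4x
image of x^3: 3x^3 + 6x^2 + 2
image of x^4: 4x^4 + 8x^3 + 8x
image of x^5: 5x^5 + 10x^4 + 20x^2 + 2
image of x^6: 6x^6 + 12x^5 + 40x^3 + 12x
image of x^7: 7x^7 + 14x^6 + 70x^4 + 42x^2 + 2
each image's coordinates form column j of the matrix


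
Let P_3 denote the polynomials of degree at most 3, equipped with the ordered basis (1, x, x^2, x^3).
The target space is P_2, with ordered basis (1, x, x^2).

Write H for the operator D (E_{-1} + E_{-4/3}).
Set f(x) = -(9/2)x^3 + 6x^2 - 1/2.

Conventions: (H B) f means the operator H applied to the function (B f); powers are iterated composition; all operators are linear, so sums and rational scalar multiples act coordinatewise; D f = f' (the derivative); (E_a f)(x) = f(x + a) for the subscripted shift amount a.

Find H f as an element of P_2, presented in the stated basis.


E_{-1} f = -(9/2)x^3 + (39/2)x^2 - (51/2)x + 10
E_{-4/3} f = -(9/2)x^3 + 24x^2 - 40x + 125/6
(E_{-1} + E_{-4/3}) f = -9x^3 + (87/2)x^2 - (131/2)x + 185/6
D (E_{-1} + E_{-4/3}) f = -27x^2 + 87x - 131/2

the image equals g(x) = -27x^2 + 87x - 131/2


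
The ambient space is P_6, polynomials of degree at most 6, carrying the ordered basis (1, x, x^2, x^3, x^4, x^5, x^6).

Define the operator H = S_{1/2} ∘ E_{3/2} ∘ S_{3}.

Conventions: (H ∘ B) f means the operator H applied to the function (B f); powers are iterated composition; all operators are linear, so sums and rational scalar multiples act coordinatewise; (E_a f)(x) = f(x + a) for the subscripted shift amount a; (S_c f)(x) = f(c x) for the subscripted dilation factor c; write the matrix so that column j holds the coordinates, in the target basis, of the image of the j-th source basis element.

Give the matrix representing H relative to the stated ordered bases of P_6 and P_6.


image of 1: 1
image of x: (3/2)x + 9/2
image of x^2: (9/4)x^2 + (27/2)x + 81/4
image of x^3: (27/8)x^3 + (243/8)x^2 + (729/8)x + 729/8
image of x^4: (81/16)x^4 + (243/4)x^3 + (2187/8)x^2 + (2187/4)x + 6561/16
image of x^5: (243/32)x^5 + (3645/32)x^4 + (10935/16)x^3 + (32805/16)x^2 + (98415/32)x + 59049/32
image of x^6: (729/64)x^6 + (6561/32)x^5 + (98415/64)x^4 + (98415/16)x^3 + (885735/64)x^2 + (531441/32)x + 531441/64
each image's coordinates form column j of the matrix

the matrix is [[1, 9/2, 81/4, 729/8, 6561/16, 59049/32, 531441/64]; [0, 3/2, 27/2, 729/8, 2187/4, 98415/32, 531441/32]; [0, 0, 9/4, 243/8, 2187/8, 32805/16, 885735/64]; [0, 0, 0, 27/8, 243/4, 10935/16, 98415/16]; [0, 0, 0, 0, 81/16, 3645/32, 98415/64]; [0, 0, 0, 0, 0, 243/32, 6561/32]; [0, 0, 0, 0, 0, 0, 729/64]] (rows listed top to bottom)
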